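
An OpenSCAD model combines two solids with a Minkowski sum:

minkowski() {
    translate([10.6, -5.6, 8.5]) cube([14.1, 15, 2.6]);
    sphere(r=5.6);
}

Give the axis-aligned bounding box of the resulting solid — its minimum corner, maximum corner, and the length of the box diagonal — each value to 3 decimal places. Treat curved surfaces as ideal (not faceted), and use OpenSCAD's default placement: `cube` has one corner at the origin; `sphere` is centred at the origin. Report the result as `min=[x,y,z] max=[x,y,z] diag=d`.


A = translate([10.6, -5.6, 8.5]) cube([14.1, 15, 2.6]) → bbox [10.6,-5.6,8.5] .. [24.7,9.4,11.1]
B = sphere(r=5.6) → bbox [-5.6,-5.6,-5.6] .. [5.6,5.6,5.6]
lo = A.lo+B.lo = [10.6-5.6, -5.6-5.6, 8.5-5.6] = [5.000,-11.200,2.900]
hi = A.hi+B.hi = [24.7+5.6, 9.4+5.6, 11.1+5.6] = [30.300,15.000,16.700]
diag = √(25.3²+26.2²+13.8²) = √1516.97 = 38.948

min=[5.000,-11.200,2.900] max=[30.300,15.000,16.700] diag=38.948


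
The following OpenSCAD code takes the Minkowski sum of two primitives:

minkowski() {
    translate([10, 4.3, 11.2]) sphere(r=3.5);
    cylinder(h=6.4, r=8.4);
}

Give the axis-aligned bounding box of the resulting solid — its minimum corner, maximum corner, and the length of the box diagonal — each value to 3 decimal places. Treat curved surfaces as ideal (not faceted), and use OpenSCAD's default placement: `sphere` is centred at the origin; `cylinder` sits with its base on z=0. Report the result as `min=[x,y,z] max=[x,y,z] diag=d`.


A = translate([10, 4.3, 11.2]) sphere(r=3.5) → bbox [6.5,0.8,7.7] .. [13.5,7.8,14.7]
B = cylinder(h=6.4, r=8.4) → bbox [-8.4,-8.4,0] .. [8.4,8.4,6.4]
lo = A.lo+B.lo = [6.5-8.4, 0.8-8.4, 7.7+0] = [-1.900,-7.600,7.700]
hi = A.hi+B.hi = [13.5+8.4, 7.8+8.4, 14.7+6.4] = [21.900,16.200,21.100]
diag = √(23.8²+23.8²+13.4²) = √1312.44 = 36.228

min=[-1.900,-7.600,7.700] max=[21.900,16.200,21.100] diag=36.228


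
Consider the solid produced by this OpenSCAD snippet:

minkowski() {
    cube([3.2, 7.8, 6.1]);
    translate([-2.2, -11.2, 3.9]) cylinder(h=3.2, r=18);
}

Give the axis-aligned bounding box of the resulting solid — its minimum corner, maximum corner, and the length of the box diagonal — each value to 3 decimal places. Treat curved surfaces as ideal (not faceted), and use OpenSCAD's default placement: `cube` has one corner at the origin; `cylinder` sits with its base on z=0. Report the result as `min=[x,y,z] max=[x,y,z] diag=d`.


min=[-20.200,-29.200,3.900] max=[19.000,14.600,13.200] diag=59.511

A = translate([-2.2, -11.2, 3.9]) cylinder(h=3.2, r=18) → bbox [-20.2,-29.2,3.9] .. [15.8,6.8,7.1]
B = cube([3.2, 7.8, 6.1]) → bbox [0,0,0] .. [3.2,7.8,6.1]
lo = A.lo+B.lo = [-20.2+0, -29.2+0, 3.9+0] = [-20.200,-29.200,3.900]
hi = A.hi+B.hi = [15.8+3.2, 6.8+7.8, 7.1+6.1] = [19.000,14.600,13.200]
diag = √(39.2²+43.8²+9.3²) = √3541.57 = 59.511


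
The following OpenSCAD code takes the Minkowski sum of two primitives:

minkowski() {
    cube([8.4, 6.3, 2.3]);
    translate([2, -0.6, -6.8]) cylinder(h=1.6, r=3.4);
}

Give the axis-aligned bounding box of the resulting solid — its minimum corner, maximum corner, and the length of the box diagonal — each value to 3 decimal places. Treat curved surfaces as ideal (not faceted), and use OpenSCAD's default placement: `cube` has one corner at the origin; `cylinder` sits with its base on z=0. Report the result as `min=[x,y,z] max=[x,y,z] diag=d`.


min=[-1.400,-4.000,-6.800] max=[13.800,9.100,-2.900] diag=20.442

A = translate([2, -0.6, -6.8]) cylinder(h=1.6, r=3.4) → bbox [-1.4,-4,-6.8] .. [5.4,2.8,-5.2]
B = cube([8.4, 6.3, 2.3]) → bbox [0,0,0] .. [8.4,6.3,2.3]
lo = A.lo+B.lo = [-1.4+0, -4+0, -6.8+0] = [-1.400,-4.000,-6.800]
hi = A.hi+B.hi = [5.4+8.4, 2.8+6.3, -5.2+2.3] = [13.800,9.100,-2.900]
diag = √(15.2²+13.1²+3.9²) = √417.86 = 20.442


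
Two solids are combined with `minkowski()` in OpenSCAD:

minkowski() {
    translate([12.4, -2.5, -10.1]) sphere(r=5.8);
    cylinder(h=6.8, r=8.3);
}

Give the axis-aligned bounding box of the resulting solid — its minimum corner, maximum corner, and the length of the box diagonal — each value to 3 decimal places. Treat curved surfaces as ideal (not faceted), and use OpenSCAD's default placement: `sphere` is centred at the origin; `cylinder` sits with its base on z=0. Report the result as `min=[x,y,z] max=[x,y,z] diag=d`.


A = translate([12.4, -2.5, -10.1]) sphere(r=5.8) → bbox [6.6,-8.3,-15.9] .. [18.2,3.3,-4.3]
B = cylinder(h=6.8, r=8.3) → bbox [-8.3,-8.3,0] .. [8.3,8.3,6.8]
lo = A.lo+B.lo = [6.6-8.3, -8.3-8.3, -15.9+0] = [-1.700,-16.600,-15.900]
hi = A.hi+B.hi = [18.2+8.3, 3.3+8.3, -4.3+6.8] = [26.500,11.600,2.500]
diag = √(28.2²+28.2²+18.4²) = √1929.04 = 43.921

min=[-1.700,-16.600,-15.900] max=[26.500,11.600,2.500] diag=43.921


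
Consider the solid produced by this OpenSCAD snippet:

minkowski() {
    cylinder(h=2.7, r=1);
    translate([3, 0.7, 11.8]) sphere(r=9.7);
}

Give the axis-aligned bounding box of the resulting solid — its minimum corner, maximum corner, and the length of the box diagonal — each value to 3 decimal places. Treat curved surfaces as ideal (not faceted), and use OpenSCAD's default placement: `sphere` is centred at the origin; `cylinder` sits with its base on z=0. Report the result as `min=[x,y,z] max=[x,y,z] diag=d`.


A = translate([3, 0.7, 11.8]) sphere(r=9.7) → bbox [-6.7,-9,2.1] .. [12.7,10.4,21.5]
B = cylinder(h=2.7, r=1) → bbox [-1,-1,0] .. [1,1,2.7]
lo = A.lo+B.lo = [-6.7-1, -9-1, 2.1+0] = [-7.700,-10.000,2.100]
hi = A.hi+B.hi = [12.7+1, 10.4+1, 21.5+2.7] = [13.700,11.400,24.200]
diag = √(21.4²+21.4²+22.1²) = √1404.33 = 37.474

min=[-7.700,-10.000,2.100] max=[13.700,11.400,24.200] diag=37.474


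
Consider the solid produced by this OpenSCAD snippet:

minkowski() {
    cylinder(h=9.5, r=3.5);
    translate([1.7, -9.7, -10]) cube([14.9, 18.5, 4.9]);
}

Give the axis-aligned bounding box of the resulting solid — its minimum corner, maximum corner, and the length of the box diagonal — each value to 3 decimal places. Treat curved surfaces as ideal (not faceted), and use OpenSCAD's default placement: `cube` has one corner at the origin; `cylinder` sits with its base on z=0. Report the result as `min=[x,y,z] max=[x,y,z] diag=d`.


A = translate([1.7, -9.7, -10]) cube([14.9, 18.5, 4.9]) → bbox [1.7,-9.7,-10] .. [16.6,8.8,-5.1]
B = cylinder(h=9.5, r=3.5) → bbox [-3.5,-3.5,0] .. [3.5,3.5,9.5]
lo = A.lo+B.lo = [1.7-3.5, -9.7-3.5, -10+0] = [-1.800,-13.200,-10.000]
hi = A.hi+B.hi = [16.6+3.5, 8.8+3.5, -5.1+9.5] = [20.100,12.300,4.400]
diag = √(21.9²+25.5²+14.4²) = √1337.22 = 36.568

min=[-1.800,-13.200,-10.000] max=[20.100,12.300,4.400] diag=36.568


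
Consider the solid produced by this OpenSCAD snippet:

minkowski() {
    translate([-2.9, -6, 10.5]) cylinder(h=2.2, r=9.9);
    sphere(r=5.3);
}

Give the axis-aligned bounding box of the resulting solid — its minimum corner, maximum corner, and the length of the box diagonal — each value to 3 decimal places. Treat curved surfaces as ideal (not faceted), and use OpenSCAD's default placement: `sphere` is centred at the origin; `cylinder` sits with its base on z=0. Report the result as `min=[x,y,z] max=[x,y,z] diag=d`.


min=[-18.100,-21.200,5.200] max=[12.300,9.200,18.000] diag=44.857

A = translate([-2.9, -6, 10.5]) cylinder(h=2.2, r=9.9) → bbox [-12.8,-15.9,10.5] .. [7,3.9,12.7]
B = sphere(r=5.3) → bbox [-5.3,-5.3,-5.3] .. [5.3,5.3,5.3]
lo = A.lo+B.lo = [-12.8-5.3, -15.9-5.3, 10.5-5.3] = [-18.100,-21.200,5.200]
hi = A.hi+B.hi = [7+5.3, 3.9+5.3, 12.7+5.3] = [12.300,9.200,18.000]
diag = √(30.4²+30.4²+12.8²) = √2012.16 = 44.857


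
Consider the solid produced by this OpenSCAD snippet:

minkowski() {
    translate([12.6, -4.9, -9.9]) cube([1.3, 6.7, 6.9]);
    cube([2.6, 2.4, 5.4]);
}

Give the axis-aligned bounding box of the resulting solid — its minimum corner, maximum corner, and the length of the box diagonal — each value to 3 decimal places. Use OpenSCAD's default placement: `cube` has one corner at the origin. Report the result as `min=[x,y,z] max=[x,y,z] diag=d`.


min=[12.600,-4.900,-9.900] max=[16.500,4.200,2.400] diag=15.790

A = translate([12.6, -4.9, -9.9]) cube([1.3, 6.7, 6.9]) → bbox [12.6,-4.9,-9.9] .. [13.9,1.8,-3]
B = cube([2.6, 2.4, 5.4]) → bbox [0,0,0] .. [2.6,2.4,5.4]
lo = A.lo+B.lo = [12.6+0, -4.9+0, -9.9+0] = [12.600,-4.900,-9.900]
hi = A.hi+B.hi = [13.9+2.6, 1.8+2.4, -3+5.4] = [16.500,4.200,2.400]
diag = √(3.9²+9.1²+12.3²) = √249.31 = 15.790


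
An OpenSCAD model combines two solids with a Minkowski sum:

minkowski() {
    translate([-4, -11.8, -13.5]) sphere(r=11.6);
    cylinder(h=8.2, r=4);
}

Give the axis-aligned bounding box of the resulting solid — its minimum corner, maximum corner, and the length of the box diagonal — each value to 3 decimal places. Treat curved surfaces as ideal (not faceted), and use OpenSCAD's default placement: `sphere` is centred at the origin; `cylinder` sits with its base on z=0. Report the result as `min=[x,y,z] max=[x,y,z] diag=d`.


A = translate([-4, -11.8, -13.5]) sphere(r=11.6) → bbox [-15.6,-23.4,-25.1] .. [7.6,-0.2,-1.9]
B = cylinder(h=8.2, r=4) → bbox [-4,-4,0] .. [4,4,8.2]
lo = A.lo+B.lo = [-15.6-4, -23.4-4, -25.1+0] = [-19.600,-27.400,-25.100]
hi = A.hi+B.hi = [7.6+4, -0.2+4, -1.9+8.2] = [11.600,3.800,6.300]
diag = √(31.2²+31.2²+31.4²) = √2932.84 = 54.156

min=[-19.600,-27.400,-25.100] max=[11.600,3.800,6.300] diag=54.156


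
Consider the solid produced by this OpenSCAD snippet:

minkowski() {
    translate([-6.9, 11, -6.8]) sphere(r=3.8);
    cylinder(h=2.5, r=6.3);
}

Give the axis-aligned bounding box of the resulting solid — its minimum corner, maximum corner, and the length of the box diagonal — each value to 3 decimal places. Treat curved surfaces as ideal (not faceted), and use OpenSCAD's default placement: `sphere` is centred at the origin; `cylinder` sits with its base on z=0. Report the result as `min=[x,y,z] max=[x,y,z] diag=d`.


min=[-17.000,0.900,-10.600] max=[3.200,21.100,-0.500] diag=30.300

A = translate([-6.9, 11, -6.8]) sphere(r=3.8) → bbox [-10.7,7.2,-10.6] .. [-3.1,14.8,-3]
B = cylinder(h=2.5, r=6.3) → bbox [-6.3,-6.3,0] .. [6.3,6.3,2.5]
lo = A.lo+B.lo = [-10.7-6.3, 7.2-6.3, -10.6+0] = [-17.000,0.900,-10.600]
hi = A.hi+B.hi = [-3.1+6.3, 14.8+6.3, -3+2.5] = [3.200,21.100,-0.500]
diag = √(20.2²+20.2²+10.1²) = √918.09 = 30.300


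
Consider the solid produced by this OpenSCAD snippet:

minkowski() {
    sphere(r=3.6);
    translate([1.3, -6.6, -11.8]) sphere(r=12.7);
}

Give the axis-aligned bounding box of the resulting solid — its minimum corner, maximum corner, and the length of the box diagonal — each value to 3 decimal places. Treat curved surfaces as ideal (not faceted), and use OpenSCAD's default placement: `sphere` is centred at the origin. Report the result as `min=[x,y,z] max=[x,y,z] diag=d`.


A = translate([1.3, -6.6, -11.8]) sphere(r=12.7) → bbox [-11.4,-19.3,-24.5] .. [14,6.1,0.9]
B = sphere(r=3.6) → bbox [-3.6,-3.6,-3.6] .. [3.6,3.6,3.6]
lo = A.lo+B.lo = [-11.4-3.6, -19.3-3.6, -24.5-3.6] = [-15.000,-22.900,-28.100]
hi = A.hi+B.hi = [14+3.6, 6.1+3.6, 0.9+3.6] = [17.600,9.700,4.500]
diag = √(32.6²+32.6²+32.6²) = √3188.28 = 56.465

min=[-15.000,-22.900,-28.100] max=[17.600,9.700,4.500] diag=56.465


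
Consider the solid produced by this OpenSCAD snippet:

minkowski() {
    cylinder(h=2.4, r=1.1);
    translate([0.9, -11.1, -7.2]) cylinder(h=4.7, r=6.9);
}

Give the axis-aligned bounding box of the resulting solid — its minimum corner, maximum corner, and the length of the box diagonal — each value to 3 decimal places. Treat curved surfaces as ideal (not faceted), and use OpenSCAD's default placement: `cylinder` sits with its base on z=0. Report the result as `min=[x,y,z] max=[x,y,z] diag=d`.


min=[-7.100,-19.100,-7.200] max=[8.900,-3.100,-0.100] diag=23.715

A = translate([0.9, -11.1, -7.2]) cylinder(h=4.7, r=6.9) → bbox [-6,-18,-7.2] .. [7.8,-4.2,-2.5]
B = cylinder(h=2.4, r=1.1) → bbox [-1.1,-1.1,0] .. [1.1,1.1,2.4]
lo = A.lo+B.lo = [-6-1.1, -18-1.1, -7.2+0] = [-7.100,-19.100,-7.200]
hi = A.hi+B.hi = [7.8+1.1, -4.2+1.1, -2.5+2.4] = [8.900,-3.100,-0.100]
diag = √(16²+16²+7.1²) = √562.41 = 23.715


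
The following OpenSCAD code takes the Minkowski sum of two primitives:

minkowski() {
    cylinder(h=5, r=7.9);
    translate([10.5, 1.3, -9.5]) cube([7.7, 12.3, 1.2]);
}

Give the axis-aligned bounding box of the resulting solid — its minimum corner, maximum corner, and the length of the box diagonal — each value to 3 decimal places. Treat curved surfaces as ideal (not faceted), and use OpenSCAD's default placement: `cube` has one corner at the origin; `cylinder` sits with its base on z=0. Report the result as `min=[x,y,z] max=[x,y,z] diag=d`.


min=[2.600,-6.600,-9.500] max=[26.100,21.500,-3.300] diag=37.152

A = translate([10.5, 1.3, -9.5]) cube([7.7, 12.3, 1.2]) → bbox [10.5,1.3,-9.5] .. [18.2,13.6,-8.3]
B = cylinder(h=5, r=7.9) → bbox [-7.9,-7.9,0] .. [7.9,7.9,5]
lo = A.lo+B.lo = [10.5-7.9, 1.3-7.9, -9.5+0] = [2.600,-6.600,-9.500]
hi = A.hi+B.hi = [18.2+7.9, 13.6+7.9, -8.3+5] = [26.100,21.500,-3.300]
diag = √(23.5²+28.1²+6.2²) = √1380.3 = 37.152


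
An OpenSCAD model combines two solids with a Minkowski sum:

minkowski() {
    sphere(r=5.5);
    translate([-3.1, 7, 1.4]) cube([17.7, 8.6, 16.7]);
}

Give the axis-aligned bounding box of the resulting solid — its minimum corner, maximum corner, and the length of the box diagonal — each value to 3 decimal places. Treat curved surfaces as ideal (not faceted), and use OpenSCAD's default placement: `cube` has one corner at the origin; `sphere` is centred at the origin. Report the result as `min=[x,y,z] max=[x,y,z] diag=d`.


min=[-8.600,1.500,-4.100] max=[20.100,21.100,23.600] diag=44.443

A = translate([-3.1, 7, 1.4]) cube([17.7, 8.6, 16.7]) → bbox [-3.1,7,1.4] .. [14.6,15.6,18.1]
B = sphere(r=5.5) → bbox [-5.5,-5.5,-5.5] .. [5.5,5.5,5.5]
lo = A.lo+B.lo = [-3.1-5.5, 7-5.5, 1.4-5.5] = [-8.600,1.500,-4.100]
hi = A.hi+B.hi = [14.6+5.5, 15.6+5.5, 18.1+5.5] = [20.100,21.100,23.600]
diag = √(28.7²+19.6²+27.7²) = √1975.14 = 44.443


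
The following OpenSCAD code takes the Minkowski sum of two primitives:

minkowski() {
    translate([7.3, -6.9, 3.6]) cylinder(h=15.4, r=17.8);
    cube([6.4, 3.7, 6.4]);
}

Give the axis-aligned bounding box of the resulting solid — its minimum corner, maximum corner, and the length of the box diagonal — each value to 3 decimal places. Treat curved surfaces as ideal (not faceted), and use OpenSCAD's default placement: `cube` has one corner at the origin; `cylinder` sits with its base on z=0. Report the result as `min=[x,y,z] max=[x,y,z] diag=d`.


min=[-10.500,-24.700,3.600] max=[31.500,14.600,25.400] diag=61.512

A = translate([7.3, -6.9, 3.6]) cylinder(h=15.4, r=17.8) → bbox [-10.5,-24.7,3.6] .. [25.1,10.9,19]
B = cube([6.4, 3.7, 6.4]) → bbox [0,0,0] .. [6.4,3.7,6.4]
lo = A.lo+B.lo = [-10.5+0, -24.7+0, 3.6+0] = [-10.500,-24.700,3.600]
hi = A.hi+B.hi = [25.1+6.4, 10.9+3.7, 19+6.4] = [31.500,14.600,25.400]
diag = √(42²+39.3²+21.8²) = √3783.73 = 61.512


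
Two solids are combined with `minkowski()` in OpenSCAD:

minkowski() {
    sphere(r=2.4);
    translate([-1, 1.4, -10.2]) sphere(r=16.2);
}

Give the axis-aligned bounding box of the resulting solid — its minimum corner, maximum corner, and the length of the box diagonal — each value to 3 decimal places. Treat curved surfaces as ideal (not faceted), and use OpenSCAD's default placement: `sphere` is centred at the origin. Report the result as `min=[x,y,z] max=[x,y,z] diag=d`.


A = translate([-1, 1.4, -10.2]) sphere(r=16.2) → bbox [-17.2,-14.8,-26.4] .. [15.2,17.6,6]
B = sphere(r=2.4) → bbox [-2.4,-2.4,-2.4] .. [2.4,2.4,2.4]
lo = A.lo+B.lo = [-17.2-2.4, -14.8-2.4, -26.4-2.4] = [-19.600,-17.200,-28.800]
hi = A.hi+B.hi = [15.2+2.4, 17.6+2.4, 6+2.4] = [17.600,20.000,8.400]
diag = √(37.2²+37.2²+37.2²) = √4151.52 = 64.432

min=[-19.600,-17.200,-28.800] max=[17.600,20.000,8.400] diag=64.432


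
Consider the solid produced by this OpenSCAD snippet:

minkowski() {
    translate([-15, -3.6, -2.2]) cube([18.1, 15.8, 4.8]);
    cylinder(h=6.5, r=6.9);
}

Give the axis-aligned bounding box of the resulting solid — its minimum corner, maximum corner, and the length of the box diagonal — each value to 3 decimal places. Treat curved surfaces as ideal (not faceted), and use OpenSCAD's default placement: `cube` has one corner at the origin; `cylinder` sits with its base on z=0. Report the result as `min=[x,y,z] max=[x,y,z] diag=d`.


A = translate([-15, -3.6, -2.2]) cube([18.1, 15.8, 4.8]) → bbox [-15,-3.6,-2.2] .. [3.1,12.2,2.6]
B = cylinder(h=6.5, r=6.9) → bbox [-6.9,-6.9,0] .. [6.9,6.9,6.5]
lo = A.lo+B.lo = [-15-6.9, -3.6-6.9, -2.2+0] = [-21.900,-10.500,-2.200]
hi = A.hi+B.hi = [3.1+6.9, 12.2+6.9, 2.6+6.5] = [10.000,19.100,9.100]
diag = √(31.9²+29.6²+11.3²) = √2021.46 = 44.961

min=[-21.900,-10.500,-2.200] max=[10.000,19.100,9.100] diag=44.961


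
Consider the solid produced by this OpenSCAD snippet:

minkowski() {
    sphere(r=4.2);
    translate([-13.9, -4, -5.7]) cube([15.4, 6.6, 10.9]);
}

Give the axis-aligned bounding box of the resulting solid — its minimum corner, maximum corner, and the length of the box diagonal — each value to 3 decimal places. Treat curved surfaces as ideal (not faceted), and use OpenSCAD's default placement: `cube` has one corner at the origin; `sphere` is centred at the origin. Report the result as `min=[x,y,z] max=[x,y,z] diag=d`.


min=[-18.100,-8.200,-9.900] max=[5.700,6.800,9.400] diag=34.116

A = translate([-13.9, -4, -5.7]) cube([15.4, 6.6, 10.9]) → bbox [-13.9,-4,-5.7] .. [1.5,2.6,5.2]
B = sphere(r=4.2) → bbox [-4.2,-4.2,-4.2] .. [4.2,4.2,4.2]
lo = A.lo+B.lo = [-13.9-4.2, -4-4.2, -5.7-4.2] = [-18.100,-8.200,-9.900]
hi = A.hi+B.hi = [1.5+4.2, 2.6+4.2, 5.2+4.2] = [5.700,6.800,9.400]
diag = √(23.8²+15²+19.3²) = √1163.93 = 34.116


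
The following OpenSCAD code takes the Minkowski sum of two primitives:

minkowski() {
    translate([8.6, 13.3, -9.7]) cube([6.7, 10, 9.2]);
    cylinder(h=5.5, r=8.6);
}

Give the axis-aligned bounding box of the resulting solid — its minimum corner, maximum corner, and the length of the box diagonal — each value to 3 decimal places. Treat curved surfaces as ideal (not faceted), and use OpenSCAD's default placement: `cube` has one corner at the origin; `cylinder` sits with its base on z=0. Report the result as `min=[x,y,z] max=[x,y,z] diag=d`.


min=[0.000,4.700,-9.700] max=[23.900,31.900,5.000] diag=39.079

A = translate([8.6, 13.3, -9.7]) cube([6.7, 10, 9.2]) → bbox [8.6,13.3,-9.7] .. [15.3,23.3,-0.5]
B = cylinder(h=5.5, r=8.6) → bbox [-8.6,-8.6,0] .. [8.6,8.6,5.5]
lo = A.lo+B.lo = [8.6-8.6, 13.3-8.6, -9.7+0] = [0.000,4.700,-9.700]
hi = A.hi+B.hi = [15.3+8.6, 23.3+8.6, -0.5+5.5] = [23.900,31.900,5.000]
diag = √(23.9²+27.2²+14.7²) = √1527.14 = 39.079


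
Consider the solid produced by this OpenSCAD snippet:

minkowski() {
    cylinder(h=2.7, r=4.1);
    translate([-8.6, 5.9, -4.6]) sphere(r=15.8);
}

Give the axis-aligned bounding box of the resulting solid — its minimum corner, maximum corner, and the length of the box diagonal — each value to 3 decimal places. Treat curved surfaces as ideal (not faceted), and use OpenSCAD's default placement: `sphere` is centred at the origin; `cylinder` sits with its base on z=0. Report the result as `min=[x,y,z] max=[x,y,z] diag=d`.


A = translate([-8.6, 5.9, -4.6]) sphere(r=15.8) → bbox [-24.4,-9.9,-20.4] .. [7.2,21.7,11.2]
B = cylinder(h=2.7, r=4.1) → bbox [-4.1,-4.1,0] .. [4.1,4.1,2.7]
lo = A.lo+B.lo = [-24.4-4.1, -9.9-4.1, -20.4+0] = [-28.500,-14.000,-20.400]
hi = A.hi+B.hi = [7.2+4.1, 21.7+4.1, 11.2+2.7] = [11.300,25.800,13.900]
diag = √(39.8²+39.8²+34.3²) = √4344.57 = 65.913

min=[-28.500,-14.000,-20.400] max=[11.300,25.800,13.900] diag=65.913


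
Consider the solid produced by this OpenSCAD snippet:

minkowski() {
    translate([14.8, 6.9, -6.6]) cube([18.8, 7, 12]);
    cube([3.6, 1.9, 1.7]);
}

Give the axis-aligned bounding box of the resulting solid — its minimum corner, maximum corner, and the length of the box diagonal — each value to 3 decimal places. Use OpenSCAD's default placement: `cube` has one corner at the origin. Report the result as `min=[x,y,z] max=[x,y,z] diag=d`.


A = translate([14.8, 6.9, -6.6]) cube([18.8, 7, 12]) → bbox [14.8,6.9,-6.6] .. [33.6,13.9,5.4]
B = cube([3.6, 1.9, 1.7]) → bbox [0,0,0] .. [3.6,1.9,1.7]
lo = A.lo+B.lo = [14.8+0, 6.9+0, -6.6+0] = [14.800,6.900,-6.600]
hi = A.hi+B.hi = [33.6+3.6, 13.9+1.9, 5.4+1.7] = [37.200,15.800,7.100]
diag = √(22.4²+8.9²+13.7²) = √768.66 = 27.725

min=[14.800,6.900,-6.600] max=[37.200,15.800,7.100] diag=27.725


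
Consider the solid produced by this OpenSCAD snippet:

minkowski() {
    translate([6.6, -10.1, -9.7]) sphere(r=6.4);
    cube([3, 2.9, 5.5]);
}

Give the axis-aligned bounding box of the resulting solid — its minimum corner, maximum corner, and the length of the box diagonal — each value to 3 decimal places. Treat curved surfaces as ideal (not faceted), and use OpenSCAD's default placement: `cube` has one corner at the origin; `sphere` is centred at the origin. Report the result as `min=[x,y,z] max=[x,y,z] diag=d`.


min=[0.200,-16.500,-16.100] max=[16.000,-0.800,2.200] diag=28.827

A = translate([6.6, -10.1, -9.7]) sphere(r=6.4) → bbox [0.2,-16.5,-16.1] .. [13,-3.7,-3.3]
B = cube([3, 2.9, 5.5]) → bbox [0,0,0] .. [3,2.9,5.5]
lo = A.lo+B.lo = [0.2+0, -16.5+0, -16.1+0] = [0.200,-16.500,-16.100]
hi = A.hi+B.hi = [13+3, -3.7+2.9, -3.3+5.5] = [16.000,-0.800,2.200]
diag = √(15.8²+15.7²+18.3²) = √831.02 = 28.827


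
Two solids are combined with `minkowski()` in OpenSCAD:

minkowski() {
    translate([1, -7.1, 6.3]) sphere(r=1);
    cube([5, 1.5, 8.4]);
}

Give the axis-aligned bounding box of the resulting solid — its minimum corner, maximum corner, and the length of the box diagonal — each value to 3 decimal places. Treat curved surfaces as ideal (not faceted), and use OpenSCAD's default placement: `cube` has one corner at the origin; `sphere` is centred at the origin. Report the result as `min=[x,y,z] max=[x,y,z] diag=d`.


A = translate([1, -7.1, 6.3]) sphere(r=1) → bbox [0,-8.1,5.3] .. [2,-6.1,7.3]
B = cube([5, 1.5, 8.4]) → bbox [0,0,0] .. [5,1.5,8.4]
lo = A.lo+B.lo = [0+0, -8.1+0, 5.3+0] = [0.000,-8.100,5.300]
hi = A.hi+B.hi = [2+5, -6.1+1.5, 7.3+8.4] = [7.000,-4.600,15.700]
diag = √(7²+3.5²+10.4²) = √169.41 = 13.016

min=[0.000,-8.100,5.300] max=[7.000,-4.600,15.700] diag=13.016


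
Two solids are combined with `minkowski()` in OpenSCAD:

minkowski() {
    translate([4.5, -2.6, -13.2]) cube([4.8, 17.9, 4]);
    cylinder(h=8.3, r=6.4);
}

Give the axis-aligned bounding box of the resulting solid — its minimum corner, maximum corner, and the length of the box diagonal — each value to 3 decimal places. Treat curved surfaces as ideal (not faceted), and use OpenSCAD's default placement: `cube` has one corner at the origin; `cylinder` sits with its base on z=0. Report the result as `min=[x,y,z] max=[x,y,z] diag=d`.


A = translate([4.5, -2.6, -13.2]) cube([4.8, 17.9, 4]) → bbox [4.5,-2.6,-13.2] .. [9.3,15.3,-9.2]
B = cylinder(h=8.3, r=6.4) → bbox [-6.4,-6.4,0] .. [6.4,6.4,8.3]
lo = A.lo+B.lo = [4.5-6.4, -2.6-6.4, -13.2+0] = [-1.900,-9.000,-13.200]
hi = A.hi+B.hi = [9.3+6.4, 15.3+6.4, -9.2+8.3] = [15.700,21.700,-0.900]
diag = √(17.6²+30.7²+12.3²) = √1403.54 = 37.464

min=[-1.900,-9.000,-13.200] max=[15.700,21.700,-0.900] diag=37.464


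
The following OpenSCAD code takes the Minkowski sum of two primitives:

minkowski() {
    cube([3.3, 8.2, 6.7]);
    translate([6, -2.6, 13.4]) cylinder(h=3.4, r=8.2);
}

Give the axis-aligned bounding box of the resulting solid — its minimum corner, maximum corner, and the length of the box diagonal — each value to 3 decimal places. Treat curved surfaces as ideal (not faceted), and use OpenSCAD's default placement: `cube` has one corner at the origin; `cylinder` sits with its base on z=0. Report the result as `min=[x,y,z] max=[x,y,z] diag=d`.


A = translate([6, -2.6, 13.4]) cylinder(h=3.4, r=8.2) → bbox [-2.2,-10.8,13.4] .. [14.2,5.6,16.8]
B = cube([3.3, 8.2, 6.7]) → bbox [0,0,0] .. [3.3,8.2,6.7]
lo = A.lo+B.lo = [-2.2+0, -10.8+0, 13.4+0] = [-2.200,-10.800,13.400]
hi = A.hi+B.hi = [14.2+3.3, 5.6+8.2, 16.8+6.7] = [17.500,13.800,23.500]
diag = √(19.7²+24.6²+10.1²) = √1095.26 = 33.095

min=[-2.200,-10.800,13.400] max=[17.500,13.800,23.500] diag=33.095


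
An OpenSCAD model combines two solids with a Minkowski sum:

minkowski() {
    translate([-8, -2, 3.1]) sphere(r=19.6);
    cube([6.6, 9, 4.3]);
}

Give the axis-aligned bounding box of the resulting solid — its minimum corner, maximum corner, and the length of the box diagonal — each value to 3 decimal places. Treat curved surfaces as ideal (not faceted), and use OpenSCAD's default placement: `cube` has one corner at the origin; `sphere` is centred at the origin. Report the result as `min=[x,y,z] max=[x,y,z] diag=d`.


min=[-27.600,-21.600,-16.500] max=[18.200,26.600,27.000] diag=79.455

A = translate([-8, -2, 3.1]) sphere(r=19.6) → bbox [-27.6,-21.6,-16.5] .. [11.6,17.6,22.7]
B = cube([6.6, 9, 4.3]) → bbox [0,0,0] .. [6.6,9,4.3]
lo = A.lo+B.lo = [-27.6+0, -21.6+0, -16.5+0] = [-27.600,-21.600,-16.500]
hi = A.hi+B.hi = [11.6+6.6, 17.6+9, 22.7+4.3] = [18.200,26.600,27.000]
diag = √(45.8²+48.2²+43.5²) = √6313.13 = 79.455


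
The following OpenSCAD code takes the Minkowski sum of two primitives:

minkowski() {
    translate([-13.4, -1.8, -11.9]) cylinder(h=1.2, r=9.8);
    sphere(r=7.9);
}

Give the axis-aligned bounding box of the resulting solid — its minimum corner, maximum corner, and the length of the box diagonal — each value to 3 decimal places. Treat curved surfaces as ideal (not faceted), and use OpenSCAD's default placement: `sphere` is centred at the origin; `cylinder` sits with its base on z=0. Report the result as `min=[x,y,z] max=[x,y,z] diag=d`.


min=[-31.100,-19.500,-19.800] max=[4.300,15.900,-2.800] diag=52.871

A = translate([-13.4, -1.8, -11.9]) cylinder(h=1.2, r=9.8) → bbox [-23.2,-11.6,-11.9] .. [-3.6,8,-10.7]
B = sphere(r=7.9) → bbox [-7.9,-7.9,-7.9] .. [7.9,7.9,7.9]
lo = A.lo+B.lo = [-23.2-7.9, -11.6-7.9, -11.9-7.9] = [-31.100,-19.500,-19.800]
hi = A.hi+B.hi = [-3.6+7.9, 8+7.9, -10.7+7.9] = [4.300,15.900,-2.800]
diag = √(35.4²+35.4²+17²) = √2795.32 = 52.871


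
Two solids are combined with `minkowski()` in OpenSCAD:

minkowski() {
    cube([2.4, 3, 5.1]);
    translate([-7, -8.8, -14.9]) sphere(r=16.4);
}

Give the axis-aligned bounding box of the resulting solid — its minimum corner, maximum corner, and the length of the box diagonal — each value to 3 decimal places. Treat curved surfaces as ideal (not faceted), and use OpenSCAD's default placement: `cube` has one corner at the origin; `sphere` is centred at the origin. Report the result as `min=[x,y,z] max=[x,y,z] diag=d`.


min=[-23.400,-25.200,-31.300] max=[11.800,10.600,6.600] diag=62.905

A = translate([-7, -8.8, -14.9]) sphere(r=16.4) → bbox [-23.4,-25.2,-31.3] .. [9.4,7.6,1.5]
B = cube([2.4, 3, 5.1]) → bbox [0,0,0] .. [2.4,3,5.1]
lo = A.lo+B.lo = [-23.4+0, -25.2+0, -31.3+0] = [-23.400,-25.200,-31.300]
hi = A.hi+B.hi = [9.4+2.4, 7.6+3, 1.5+5.1] = [11.800,10.600,6.600]
diag = √(35.2²+35.8²+37.9²) = √3957.09 = 62.905


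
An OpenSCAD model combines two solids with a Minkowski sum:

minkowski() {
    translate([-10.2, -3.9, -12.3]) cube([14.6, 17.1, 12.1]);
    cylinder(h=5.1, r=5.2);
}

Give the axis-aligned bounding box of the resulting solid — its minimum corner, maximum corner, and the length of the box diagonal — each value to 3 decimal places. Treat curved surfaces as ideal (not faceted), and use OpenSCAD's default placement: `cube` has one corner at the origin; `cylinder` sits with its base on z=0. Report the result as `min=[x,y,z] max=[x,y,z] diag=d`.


A = translate([-10.2, -3.9, -12.3]) cube([14.6, 17.1, 12.1]) → bbox [-10.2,-3.9,-12.3] .. [4.4,13.2,-0.2]
B = cylinder(h=5.1, r=5.2) → bbox [-5.2,-5.2,0] .. [5.2,5.2,5.1]
lo = A.lo+B.lo = [-10.2-5.2, -3.9-5.2, -12.3+0] = [-15.400,-9.100,-12.300]
hi = A.hi+B.hi = [4.4+5.2, 13.2+5.2, -0.2+5.1] = [9.600,18.400,4.900]
diag = √(25²+27.5²+17.2²) = √1677.09 = 40.952

min=[-15.400,-9.100,-12.300] max=[9.600,18.400,4.900] diag=40.952


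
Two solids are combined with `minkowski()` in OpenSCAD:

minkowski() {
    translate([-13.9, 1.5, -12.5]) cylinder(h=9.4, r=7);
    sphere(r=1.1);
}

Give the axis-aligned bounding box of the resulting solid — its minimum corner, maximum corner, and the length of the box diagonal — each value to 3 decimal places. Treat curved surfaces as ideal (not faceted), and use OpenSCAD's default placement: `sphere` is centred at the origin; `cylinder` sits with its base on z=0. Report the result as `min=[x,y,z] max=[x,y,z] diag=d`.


min=[-22.000,-6.600,-13.600] max=[-5.800,9.600,-2.000] diag=25.680

A = translate([-13.9, 1.5, -12.5]) cylinder(h=9.4, r=7) → bbox [-20.9,-5.5,-12.5] .. [-6.9,8.5,-3.1]
B = sphere(r=1.1) → bbox [-1.1,-1.1,-1.1] .. [1.1,1.1,1.1]
lo = A.lo+B.lo = [-20.9-1.1, -5.5-1.1, -12.5-1.1] = [-22.000,-6.600,-13.600]
hi = A.hi+B.hi = [-6.9+1.1, 8.5+1.1, -3.1+1.1] = [-5.800,9.600,-2.000]
diag = √(16.2²+16.2²+11.6²) = √659.44 = 25.680


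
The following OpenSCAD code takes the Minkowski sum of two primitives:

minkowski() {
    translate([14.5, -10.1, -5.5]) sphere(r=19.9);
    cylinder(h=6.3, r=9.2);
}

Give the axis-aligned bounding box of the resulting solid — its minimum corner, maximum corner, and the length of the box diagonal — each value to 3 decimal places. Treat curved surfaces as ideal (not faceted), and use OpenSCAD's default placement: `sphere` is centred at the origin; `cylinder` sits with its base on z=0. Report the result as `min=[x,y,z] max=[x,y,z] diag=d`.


A = translate([14.5, -10.1, -5.5]) sphere(r=19.9) → bbox [-5.4,-30,-25.4] .. [34.4,9.8,14.4]
B = cylinder(h=6.3, r=9.2) → bbox [-9.2,-9.2,0] .. [9.2,9.2,6.3]
lo = A.lo+B.lo = [-5.4-9.2, -30-9.2, -25.4+0] = [-14.600,-39.200,-25.400]
hi = A.hi+B.hi = [34.4+9.2, 9.8+9.2, 14.4+6.3] = [43.600,19.000,20.700]
diag = √(58.2²+58.2²+46.1²) = √8899.69 = 94.338

min=[-14.600,-39.200,-25.400] max=[43.600,19.000,20.700] diag=94.338


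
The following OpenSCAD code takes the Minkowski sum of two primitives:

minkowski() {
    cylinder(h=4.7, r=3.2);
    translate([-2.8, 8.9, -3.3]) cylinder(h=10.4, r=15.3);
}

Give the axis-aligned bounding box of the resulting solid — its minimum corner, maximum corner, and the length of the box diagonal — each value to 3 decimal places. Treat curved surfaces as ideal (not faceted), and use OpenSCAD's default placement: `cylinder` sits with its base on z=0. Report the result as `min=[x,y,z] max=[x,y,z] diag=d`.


min=[-21.300,-9.600,-3.300] max=[15.700,27.400,11.800] diag=54.461

A = translate([-2.8, 8.9, -3.3]) cylinder(h=10.4, r=15.3) → bbox [-18.1,-6.4,-3.3] .. [12.5,24.2,7.1]
B = cylinder(h=4.7, r=3.2) → bbox [-3.2,-3.2,0] .. [3.2,3.2,4.7]
lo = A.lo+B.lo = [-18.1-3.2, -6.4-3.2, -3.3+0] = [-21.300,-9.600,-3.300]
hi = A.hi+B.hi = [12.5+3.2, 24.2+3.2, 7.1+4.7] = [15.700,27.400,11.800]
diag = √(37²+37²+15.1²) = √2966.01 = 54.461


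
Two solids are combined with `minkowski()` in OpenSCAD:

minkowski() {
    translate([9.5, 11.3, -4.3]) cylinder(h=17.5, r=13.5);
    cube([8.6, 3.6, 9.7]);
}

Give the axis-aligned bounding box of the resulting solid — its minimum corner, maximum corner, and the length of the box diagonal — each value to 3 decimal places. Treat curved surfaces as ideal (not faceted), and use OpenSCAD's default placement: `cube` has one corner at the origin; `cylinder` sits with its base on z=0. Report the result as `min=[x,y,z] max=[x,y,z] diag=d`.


min=[-4.000,-2.200,-4.300] max=[31.600,28.400,22.900] diag=54.255

A = translate([9.5, 11.3, -4.3]) cylinder(h=17.5, r=13.5) → bbox [-4,-2.2,-4.3] .. [23,24.8,13.2]
B = cube([8.6, 3.6, 9.7]) → bbox [0,0,0] .. [8.6,3.6,9.7]
lo = A.lo+B.lo = [-4+0, -2.2+0, -4.3+0] = [-4.000,-2.200,-4.300]
hi = A.hi+B.hi = [23+8.6, 24.8+3.6, 13.2+9.7] = [31.600,28.400,22.900]
diag = √(35.6²+30.6²+27.2²) = √2943.56 = 54.255


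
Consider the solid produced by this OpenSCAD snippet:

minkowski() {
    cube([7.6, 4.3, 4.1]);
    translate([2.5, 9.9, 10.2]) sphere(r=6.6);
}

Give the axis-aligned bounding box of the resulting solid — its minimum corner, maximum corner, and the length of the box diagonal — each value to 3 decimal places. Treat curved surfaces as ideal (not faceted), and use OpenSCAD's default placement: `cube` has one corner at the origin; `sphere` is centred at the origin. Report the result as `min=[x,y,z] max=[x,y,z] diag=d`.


A = translate([2.5, 9.9, 10.2]) sphere(r=6.6) → bbox [-4.1,3.3,3.6] .. [9.1,16.5,16.8]
B = cube([7.6, 4.3, 4.1]) → bbox [0,0,0] .. [7.6,4.3,4.1]
lo = A.lo+B.lo = [-4.1+0, 3.3+0, 3.6+0] = [-4.100,3.300,3.600]
hi = A.hi+B.hi = [9.1+7.6, 16.5+4.3, 16.8+4.1] = [16.700,20.800,20.900]
diag = √(20.8²+17.5²+17.3²) = √1038.18 = 32.221

min=[-4.100,3.300,3.600] max=[16.700,20.800,20.900] diag=32.221


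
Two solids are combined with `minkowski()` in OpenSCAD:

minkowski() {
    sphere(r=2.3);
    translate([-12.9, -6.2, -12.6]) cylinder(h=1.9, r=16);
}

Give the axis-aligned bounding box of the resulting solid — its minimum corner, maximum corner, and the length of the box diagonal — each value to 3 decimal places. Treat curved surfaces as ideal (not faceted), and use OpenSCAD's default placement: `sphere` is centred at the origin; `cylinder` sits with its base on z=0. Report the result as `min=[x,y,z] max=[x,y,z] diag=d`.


min=[-31.200,-24.500,-14.900] max=[5.400,12.100,-8.400] diag=52.167

A = translate([-12.9, -6.2, -12.6]) cylinder(h=1.9, r=16) → bbox [-28.9,-22.2,-12.6] .. [3.1,9.8,-10.7]
B = sphere(r=2.3) → bbox [-2.3,-2.3,-2.3] .. [2.3,2.3,2.3]
lo = A.lo+B.lo = [-28.9-2.3, -22.2-2.3, -12.6-2.3] = [-31.200,-24.500,-14.900]
hi = A.hi+B.hi = [3.1+2.3, 9.8+2.3, -10.7+2.3] = [5.400,12.100,-8.400]
diag = √(36.6²+36.6²+6.5²) = √2721.37 = 52.167


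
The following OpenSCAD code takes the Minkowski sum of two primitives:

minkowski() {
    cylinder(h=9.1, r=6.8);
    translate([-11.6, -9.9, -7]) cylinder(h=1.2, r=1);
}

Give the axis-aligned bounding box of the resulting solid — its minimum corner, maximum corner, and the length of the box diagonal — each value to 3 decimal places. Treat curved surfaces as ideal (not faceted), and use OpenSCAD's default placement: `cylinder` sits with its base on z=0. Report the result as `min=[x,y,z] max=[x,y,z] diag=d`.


A = translate([-11.6, -9.9, -7]) cylinder(h=1.2, r=1) → bbox [-12.6,-10.9,-7] .. [-10.6,-8.9,-5.8]
B = cylinder(h=9.1, r=6.8) → bbox [-6.8,-6.8,0] .. [6.8,6.8,9.1]
lo = A.lo+B.lo = [-12.6-6.8, -10.9-6.8, -7+0] = [-19.400,-17.700,-7.000]
hi = A.hi+B.hi = [-10.6+6.8, -8.9+6.8, -5.8+9.1] = [-3.800,-2.100,3.300]
diag = √(15.6²+15.6²+10.3²) = √592.81 = 24.348

min=[-19.400,-17.700,-7.000] max=[-3.800,-2.100,3.300] diag=24.348


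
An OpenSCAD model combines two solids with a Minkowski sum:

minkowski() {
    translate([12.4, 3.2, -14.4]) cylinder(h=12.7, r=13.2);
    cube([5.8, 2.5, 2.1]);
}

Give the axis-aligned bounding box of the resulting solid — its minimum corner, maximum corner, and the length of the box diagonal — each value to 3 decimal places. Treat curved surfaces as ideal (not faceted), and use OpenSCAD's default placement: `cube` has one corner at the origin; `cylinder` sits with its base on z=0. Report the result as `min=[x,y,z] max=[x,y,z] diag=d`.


A = translate([12.4, 3.2, -14.4]) cylinder(h=12.7, r=13.2) → bbox [-0.8,-10,-14.4] .. [25.6,16.4,-1.7]
B = cube([5.8, 2.5, 2.1]) → bbox [0,0,0] .. [5.8,2.5,2.1]
lo = A.lo+B.lo = [-0.8+0, -10+0, -14.4+0] = [-0.800,-10.000,-14.400]
hi = A.hi+B.hi = [25.6+5.8, 16.4+2.5, -1.7+2.1] = [31.400,18.900,0.400]
diag = √(32.2²+28.9²+14.8²) = √2091.09 = 45.728

min=[-0.800,-10.000,-14.400] max=[31.400,18.900,0.400] diag=45.728


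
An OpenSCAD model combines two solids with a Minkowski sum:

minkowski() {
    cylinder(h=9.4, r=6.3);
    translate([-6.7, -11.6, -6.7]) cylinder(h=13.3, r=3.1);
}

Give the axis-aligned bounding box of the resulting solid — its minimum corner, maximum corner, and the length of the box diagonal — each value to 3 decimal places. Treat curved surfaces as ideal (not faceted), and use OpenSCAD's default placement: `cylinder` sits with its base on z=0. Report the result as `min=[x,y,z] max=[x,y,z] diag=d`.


min=[-16.100,-21.000,-6.700] max=[2.700,-2.200,16.000] diag=34.960

A = translate([-6.7, -11.6, -6.7]) cylinder(h=13.3, r=3.1) → bbox [-9.8,-14.7,-6.7] .. [-3.6,-8.5,6.6]
B = cylinder(h=9.4, r=6.3) → bbox [-6.3,-6.3,0] .. [6.3,6.3,9.4]
lo = A.lo+B.lo = [-9.8-6.3, -14.7-6.3, -6.7+0] = [-16.100,-21.000,-6.700]
hi = A.hi+B.hi = [-3.6+6.3, -8.5+6.3, 6.6+9.4] = [2.700,-2.200,16.000]
diag = √(18.8²+18.8²+22.7²) = √1222.17 = 34.960


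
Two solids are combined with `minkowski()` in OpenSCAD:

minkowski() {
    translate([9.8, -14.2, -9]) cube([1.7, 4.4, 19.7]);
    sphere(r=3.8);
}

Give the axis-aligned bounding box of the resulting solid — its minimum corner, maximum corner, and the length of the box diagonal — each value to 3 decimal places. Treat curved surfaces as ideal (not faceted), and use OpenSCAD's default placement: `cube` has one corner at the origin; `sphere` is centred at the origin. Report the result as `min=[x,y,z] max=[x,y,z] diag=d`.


min=[6.000,-18.000,-12.800] max=[15.300,-6.000,14.500] diag=31.237

A = translate([9.8, -14.2, -9]) cube([1.7, 4.4, 19.7]) → bbox [9.8,-14.2,-9] .. [11.5,-9.8,10.7]
B = sphere(r=3.8) → bbox [-3.8,-3.8,-3.8] .. [3.8,3.8,3.8]
lo = A.lo+B.lo = [9.8-3.8, -14.2-3.8, -9-3.8] = [6.000,-18.000,-12.800]
hi = A.hi+B.hi = [11.5+3.8, -9.8+3.8, 10.7+3.8] = [15.300,-6.000,14.500]
diag = √(9.3²+12²+27.3²) = √975.78 = 31.237


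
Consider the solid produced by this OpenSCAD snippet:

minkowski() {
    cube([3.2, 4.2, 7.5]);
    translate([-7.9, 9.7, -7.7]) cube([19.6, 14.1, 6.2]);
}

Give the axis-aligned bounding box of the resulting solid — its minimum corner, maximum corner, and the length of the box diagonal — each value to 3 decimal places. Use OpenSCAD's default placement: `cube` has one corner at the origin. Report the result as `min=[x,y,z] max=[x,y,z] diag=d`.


A = translate([-7.9, 9.7, -7.7]) cube([19.6, 14.1, 6.2]) → bbox [-7.9,9.7,-7.7] .. [11.7,23.8,-1.5]
B = cube([3.2, 4.2, 7.5]) → bbox [0,0,0] .. [3.2,4.2,7.5]
lo = A.lo+B.lo = [-7.9+0, 9.7+0, -7.7+0] = [-7.900,9.700,-7.700]
hi = A.hi+B.hi = [11.7+3.2, 23.8+4.2, -1.5+7.5] = [14.900,28.000,6.000]
diag = √(22.8²+18.3²+13.7²) = √1042.42 = 32.287

min=[-7.900,9.700,-7.700] max=[14.900,28.000,6.000] diag=32.287


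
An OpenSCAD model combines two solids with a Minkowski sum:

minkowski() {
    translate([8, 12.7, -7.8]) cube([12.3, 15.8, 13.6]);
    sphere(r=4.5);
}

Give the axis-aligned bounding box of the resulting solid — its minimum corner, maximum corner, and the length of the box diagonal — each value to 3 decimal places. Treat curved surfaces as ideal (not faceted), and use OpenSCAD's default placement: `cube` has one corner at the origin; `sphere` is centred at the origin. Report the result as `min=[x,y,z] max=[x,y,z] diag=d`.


min=[3.500,8.200,-12.300] max=[24.800,33.000,10.300] diag=39.743

A = translate([8, 12.7, -7.8]) cube([12.3, 15.8, 13.6]) → bbox [8,12.7,-7.8] .. [20.3,28.5,5.8]
B = sphere(r=4.5) → bbox [-4.5,-4.5,-4.5] .. [4.5,4.5,4.5]
lo = A.lo+B.lo = [8-4.5, 12.7-4.5, -7.8-4.5] = [3.500,8.200,-12.300]
hi = A.hi+B.hi = [20.3+4.5, 28.5+4.5, 5.8+4.5] = [24.800,33.000,10.300]
diag = √(21.3²+24.8²+22.6²) = √1579.49 = 39.743


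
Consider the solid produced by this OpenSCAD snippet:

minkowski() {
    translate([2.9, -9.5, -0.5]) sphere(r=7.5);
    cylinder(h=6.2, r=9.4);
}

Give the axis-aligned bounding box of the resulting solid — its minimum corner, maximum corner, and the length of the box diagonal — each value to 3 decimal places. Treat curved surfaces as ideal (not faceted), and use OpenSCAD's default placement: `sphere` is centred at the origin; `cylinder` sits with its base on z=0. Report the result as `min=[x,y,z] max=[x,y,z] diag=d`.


min=[-14.000,-26.400,-8.000] max=[19.800,7.400,13.200] diag=52.291

A = translate([2.9, -9.5, -0.5]) sphere(r=7.5) → bbox [-4.6,-17,-8] .. [10.4,-2,7]
B = cylinder(h=6.2, r=9.4) → bbox [-9.4,-9.4,0] .. [9.4,9.4,6.2]
lo = A.lo+B.lo = [-4.6-9.4, -17-9.4, -8+0] = [-14.000,-26.400,-8.000]
hi = A.hi+B.hi = [10.4+9.4, -2+9.4, 7+6.2] = [19.800,7.400,13.200]
diag = √(33.8²+33.8²+21.2²) = √2734.32 = 52.291
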